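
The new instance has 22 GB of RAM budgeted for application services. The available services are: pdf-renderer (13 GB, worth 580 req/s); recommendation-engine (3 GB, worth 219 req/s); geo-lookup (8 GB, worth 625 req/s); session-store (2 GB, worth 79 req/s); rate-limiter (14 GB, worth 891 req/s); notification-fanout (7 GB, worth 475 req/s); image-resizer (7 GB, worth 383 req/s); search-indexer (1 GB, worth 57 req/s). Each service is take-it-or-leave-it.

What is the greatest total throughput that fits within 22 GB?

1516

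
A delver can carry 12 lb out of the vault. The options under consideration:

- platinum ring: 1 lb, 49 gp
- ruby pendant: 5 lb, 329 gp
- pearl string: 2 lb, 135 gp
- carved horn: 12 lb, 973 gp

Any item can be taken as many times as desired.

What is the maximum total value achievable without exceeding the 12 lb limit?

Ranking by ratio (value/lb): carved horn 81.08, pearl string 67.50, ruby pendant 65.80, platinum ring 49.00.
Taking carved horn: 12 lb used, 973 in value.
Nothing else within 12 lb beats 973.

973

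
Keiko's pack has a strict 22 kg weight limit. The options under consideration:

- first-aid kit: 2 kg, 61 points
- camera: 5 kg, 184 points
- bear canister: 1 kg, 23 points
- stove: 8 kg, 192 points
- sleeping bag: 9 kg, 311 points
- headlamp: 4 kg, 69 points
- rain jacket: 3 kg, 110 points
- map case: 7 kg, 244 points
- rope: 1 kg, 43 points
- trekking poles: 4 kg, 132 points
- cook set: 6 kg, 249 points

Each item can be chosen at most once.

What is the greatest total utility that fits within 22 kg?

Ranking by ratio (utility/kg): rope 43.00, cook set 41.50, camera 36.80, rain jacket 36.67.
Best packing: camera + rain jacket + map case + rope + cook set — 22 kg, 830 total.

830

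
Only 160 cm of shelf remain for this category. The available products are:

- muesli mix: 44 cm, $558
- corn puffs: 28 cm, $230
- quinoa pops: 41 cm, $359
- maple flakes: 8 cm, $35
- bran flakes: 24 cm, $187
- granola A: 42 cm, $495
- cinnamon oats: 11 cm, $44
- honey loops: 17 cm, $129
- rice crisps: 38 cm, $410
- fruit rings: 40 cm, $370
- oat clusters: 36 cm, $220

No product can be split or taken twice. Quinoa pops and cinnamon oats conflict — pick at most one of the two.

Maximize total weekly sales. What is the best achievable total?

Density check — muesli mix 12.68, granola A 11.79, rice crisps 10.79, fruit rings 9.25 are the best per cm.
Best packing: muesli mix + corn puffs + maple flakes + granola A + rice crisps — 160 cm, 1728 total.

1728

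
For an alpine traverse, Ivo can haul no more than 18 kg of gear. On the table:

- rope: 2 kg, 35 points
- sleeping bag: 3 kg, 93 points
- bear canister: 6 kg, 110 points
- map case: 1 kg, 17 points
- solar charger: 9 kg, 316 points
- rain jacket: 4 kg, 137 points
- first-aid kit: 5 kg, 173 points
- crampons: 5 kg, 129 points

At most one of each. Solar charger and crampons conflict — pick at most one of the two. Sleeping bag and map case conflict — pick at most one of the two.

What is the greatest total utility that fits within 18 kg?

626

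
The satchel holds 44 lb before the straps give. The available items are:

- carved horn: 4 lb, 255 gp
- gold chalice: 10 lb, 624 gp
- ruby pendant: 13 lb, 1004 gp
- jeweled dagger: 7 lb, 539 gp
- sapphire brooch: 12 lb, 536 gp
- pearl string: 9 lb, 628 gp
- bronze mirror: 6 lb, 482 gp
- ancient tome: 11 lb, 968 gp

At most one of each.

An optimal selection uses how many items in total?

5

The maximum value within 44 lb is 3394.
carved horn + ruby pendant + jeweled dagger + pearl string + ancient tome hits 3394 at 44 lb.
All optima have 5 items.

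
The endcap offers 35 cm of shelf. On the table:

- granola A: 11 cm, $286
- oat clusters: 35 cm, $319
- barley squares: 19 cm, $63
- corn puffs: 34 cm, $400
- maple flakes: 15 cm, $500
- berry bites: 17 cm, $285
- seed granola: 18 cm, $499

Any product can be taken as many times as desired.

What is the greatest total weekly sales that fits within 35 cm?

Ranking by ratio (weekly sales/cm): maple flakes 33.33, seed granola 27.72, granola A 26.00, berry bites 16.76.
Taking 2×maple flakes: 30 cm used, 1000 in weekly sales.
That's the maximum — no swap from here does better than 1000.

1000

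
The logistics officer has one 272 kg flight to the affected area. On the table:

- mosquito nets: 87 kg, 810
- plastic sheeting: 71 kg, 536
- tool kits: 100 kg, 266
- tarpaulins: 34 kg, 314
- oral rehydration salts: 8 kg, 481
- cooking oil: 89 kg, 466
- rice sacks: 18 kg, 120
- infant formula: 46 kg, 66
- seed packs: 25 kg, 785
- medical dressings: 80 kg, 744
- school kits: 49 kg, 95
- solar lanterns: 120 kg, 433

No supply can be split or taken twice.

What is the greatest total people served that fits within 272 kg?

3356

Density check — oral rehydration salts 60.12, seed packs 31.40, mosquito nets 9.31 are the best per kg.
Taking the top-ratio supplies first gives mosquito nets + tarpaulins + oral rehydration salts + rice sacks + seed packs + medical dressings for 3254 (252 kg).
The 52 kg tied up in tarpaulins and rice sacks is better spent on plastic sheeting — total rises to 3356 (271 kg).
Runner-up mosquito nets + tarpaulins + oral rehydration salts + rice sacks + seed packs + medical dressings tops out at 3254.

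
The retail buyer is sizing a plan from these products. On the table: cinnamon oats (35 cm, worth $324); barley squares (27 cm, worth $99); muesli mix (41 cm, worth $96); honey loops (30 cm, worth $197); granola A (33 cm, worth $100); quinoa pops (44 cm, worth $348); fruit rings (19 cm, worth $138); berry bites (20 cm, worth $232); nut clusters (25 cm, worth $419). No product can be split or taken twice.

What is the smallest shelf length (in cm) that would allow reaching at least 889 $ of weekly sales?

80

Need the lightest bundle worth ≥ 889.
cinnamon oats + berry bites + nut clusters reaches 975 using 80 cm.
Any bundle with less than 80 cm falls short of 889.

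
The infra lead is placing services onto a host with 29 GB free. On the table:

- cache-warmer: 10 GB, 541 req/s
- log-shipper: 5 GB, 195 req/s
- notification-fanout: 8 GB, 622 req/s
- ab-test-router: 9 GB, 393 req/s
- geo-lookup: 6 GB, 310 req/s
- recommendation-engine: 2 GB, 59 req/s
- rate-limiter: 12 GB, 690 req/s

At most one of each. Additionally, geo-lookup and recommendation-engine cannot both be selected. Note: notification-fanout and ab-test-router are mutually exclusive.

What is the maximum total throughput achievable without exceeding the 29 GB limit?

1668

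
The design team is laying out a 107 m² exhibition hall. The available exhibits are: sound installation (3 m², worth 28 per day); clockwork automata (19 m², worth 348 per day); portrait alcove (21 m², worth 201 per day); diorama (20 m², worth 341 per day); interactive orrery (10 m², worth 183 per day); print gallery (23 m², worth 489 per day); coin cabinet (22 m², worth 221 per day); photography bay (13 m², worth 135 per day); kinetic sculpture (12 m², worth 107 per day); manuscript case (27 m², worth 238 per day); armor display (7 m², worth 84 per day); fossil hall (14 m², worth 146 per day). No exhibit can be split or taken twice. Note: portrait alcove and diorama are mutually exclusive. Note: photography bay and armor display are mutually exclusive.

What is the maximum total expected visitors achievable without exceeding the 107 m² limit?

1717

Best packing: clockwork automata + diorama + interactive orrery + print gallery + coin cabinet + photography bay — 107 m², 1717 total.
Next best is clockwork automata + diorama + interactive orrery + print gallery + kinetic sculpture + armor display + fossil hall at 1698 (105 m²) — short by 19.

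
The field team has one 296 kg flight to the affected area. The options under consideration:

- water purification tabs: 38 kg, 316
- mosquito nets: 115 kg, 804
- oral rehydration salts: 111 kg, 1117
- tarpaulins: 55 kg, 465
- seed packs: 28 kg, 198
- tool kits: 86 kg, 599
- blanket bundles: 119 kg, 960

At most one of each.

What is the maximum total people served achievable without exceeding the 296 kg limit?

Taking the top-ratio supplies first gives water purification tabs + oral rehydration salts + tarpaulins + seed packs for 2096 (232 kg).
Replace tarpaulins with blanket bundles: the trade gains 495 net, giving 2591 at 296 kg.

2591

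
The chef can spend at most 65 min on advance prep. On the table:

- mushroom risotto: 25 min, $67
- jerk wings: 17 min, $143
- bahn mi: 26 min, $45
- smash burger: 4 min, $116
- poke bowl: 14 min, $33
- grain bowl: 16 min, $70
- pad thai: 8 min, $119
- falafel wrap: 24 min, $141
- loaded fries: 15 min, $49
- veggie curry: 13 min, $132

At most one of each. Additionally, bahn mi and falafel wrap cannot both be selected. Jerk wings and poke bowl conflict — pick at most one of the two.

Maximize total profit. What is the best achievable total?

580

Jerk wings + smash burger + grain bowl + pad thai + veggie curry uses 58 of the 65 min and totals 580.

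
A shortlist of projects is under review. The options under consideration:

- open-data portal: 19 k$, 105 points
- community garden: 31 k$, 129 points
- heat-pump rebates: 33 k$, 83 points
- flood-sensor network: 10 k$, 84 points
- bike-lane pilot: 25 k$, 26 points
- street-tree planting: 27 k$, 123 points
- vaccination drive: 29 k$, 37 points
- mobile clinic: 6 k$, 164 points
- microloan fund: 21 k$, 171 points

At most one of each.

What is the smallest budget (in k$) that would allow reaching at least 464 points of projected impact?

Minimise k$ subject to total projected impact ≥ 464.
open-data portal + flood-sensor network + mobile clinic + microloan fund: 524 projected impact at 56 k$.
No combination under 56 k$ hits 464.

56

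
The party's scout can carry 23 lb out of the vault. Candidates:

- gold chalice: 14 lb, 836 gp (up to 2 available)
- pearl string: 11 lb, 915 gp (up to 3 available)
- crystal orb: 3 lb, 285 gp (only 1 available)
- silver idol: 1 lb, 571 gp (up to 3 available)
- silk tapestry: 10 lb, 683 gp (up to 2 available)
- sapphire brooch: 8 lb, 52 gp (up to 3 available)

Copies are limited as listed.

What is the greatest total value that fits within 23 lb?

3079

A density-first pass picks pearl string + crystal orb + 3×silver idol — 2913 at 17 lb.
Replace pearl string and crystal orb with 2×silk tapestry: the trade gains 166 net, giving 3079 at 23 lb.
No other feasible combination exceeds 3079.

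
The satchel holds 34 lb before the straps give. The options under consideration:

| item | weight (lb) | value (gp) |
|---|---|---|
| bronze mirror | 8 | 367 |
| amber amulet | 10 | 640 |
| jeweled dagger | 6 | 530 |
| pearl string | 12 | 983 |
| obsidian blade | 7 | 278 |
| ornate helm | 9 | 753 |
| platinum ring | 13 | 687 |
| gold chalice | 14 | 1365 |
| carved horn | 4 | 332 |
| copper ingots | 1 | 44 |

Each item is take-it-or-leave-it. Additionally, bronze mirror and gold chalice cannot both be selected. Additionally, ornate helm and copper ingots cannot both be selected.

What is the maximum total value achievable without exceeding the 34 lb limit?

2980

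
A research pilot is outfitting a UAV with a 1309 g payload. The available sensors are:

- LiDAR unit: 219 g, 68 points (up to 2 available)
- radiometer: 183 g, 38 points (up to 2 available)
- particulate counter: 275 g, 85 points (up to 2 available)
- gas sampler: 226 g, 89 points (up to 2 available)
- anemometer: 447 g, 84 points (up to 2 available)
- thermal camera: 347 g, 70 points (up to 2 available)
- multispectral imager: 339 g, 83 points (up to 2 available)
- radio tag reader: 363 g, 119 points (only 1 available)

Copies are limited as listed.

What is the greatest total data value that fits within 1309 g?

Filling by ratio: 2×LiDAR unit + 2×gas sampler + radio tag reader for 433, with 56 g left unused.
Replace LiDAR unit with particulate counter: the trade gains 17 net, giving 450 at 1309 g.
Nothing else within 1309 g beats 450.

450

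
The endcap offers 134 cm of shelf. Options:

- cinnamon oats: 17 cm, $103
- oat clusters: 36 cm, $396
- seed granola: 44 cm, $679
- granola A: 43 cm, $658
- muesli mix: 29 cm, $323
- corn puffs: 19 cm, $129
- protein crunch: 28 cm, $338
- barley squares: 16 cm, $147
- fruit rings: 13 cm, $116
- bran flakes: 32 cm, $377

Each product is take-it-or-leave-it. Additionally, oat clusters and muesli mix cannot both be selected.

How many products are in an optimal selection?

Optimal total is 1830.
For example seed granola + granola A + fruit rings + bran flakes achieves it, using 132 cm.
Any selection reaching 1830 contains exactly 4 products.

4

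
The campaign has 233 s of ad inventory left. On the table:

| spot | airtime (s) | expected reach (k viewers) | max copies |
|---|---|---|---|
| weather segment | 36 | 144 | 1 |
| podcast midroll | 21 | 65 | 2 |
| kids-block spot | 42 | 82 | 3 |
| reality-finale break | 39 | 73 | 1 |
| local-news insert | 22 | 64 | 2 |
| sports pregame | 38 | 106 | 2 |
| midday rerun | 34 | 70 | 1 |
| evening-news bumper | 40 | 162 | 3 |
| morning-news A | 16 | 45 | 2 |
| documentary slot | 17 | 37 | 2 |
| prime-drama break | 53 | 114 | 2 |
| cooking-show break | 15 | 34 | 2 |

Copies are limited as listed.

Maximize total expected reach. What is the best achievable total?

850

Greedy by ratio would take weather segment + 2×podcast midroll + local-news insert + 3×evening-news bumper: 220 s used, total 824.
Dropping local-news insert frees 22 s; slotting in 2×morning-news A (32 s) lifts the total to 850 at 230 s.
That's the maximum — no swap from here does better than 850.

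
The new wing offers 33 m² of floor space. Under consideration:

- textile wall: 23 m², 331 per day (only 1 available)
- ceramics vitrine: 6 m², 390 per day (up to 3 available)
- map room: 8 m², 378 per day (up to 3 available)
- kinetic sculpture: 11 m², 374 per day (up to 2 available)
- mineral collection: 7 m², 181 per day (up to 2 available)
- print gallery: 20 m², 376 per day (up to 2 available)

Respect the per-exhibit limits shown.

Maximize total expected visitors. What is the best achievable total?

1729

By expected visitors per m²: ceramics vitrine 65.00, map room 47.25, kinetic sculpture 34.00 lead.
Best packing: 3×ceramics vitrine + map room + mineral collection — 33 m², 1729 total.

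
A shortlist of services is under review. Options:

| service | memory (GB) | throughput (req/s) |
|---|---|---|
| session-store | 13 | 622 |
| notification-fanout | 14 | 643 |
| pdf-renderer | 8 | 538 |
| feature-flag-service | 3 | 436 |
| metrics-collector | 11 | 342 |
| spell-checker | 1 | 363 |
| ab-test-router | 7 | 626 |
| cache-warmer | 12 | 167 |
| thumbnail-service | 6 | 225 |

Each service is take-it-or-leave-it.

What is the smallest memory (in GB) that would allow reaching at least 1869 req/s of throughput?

Need the lightest bundle worth ≥ 1869.
Taking pdf-renderer + feature-flag-service + spell-checker + ab-test-router gives 1963 (≥ 1869) for 19 GB.
No combination under 19 GB hits 1869.

19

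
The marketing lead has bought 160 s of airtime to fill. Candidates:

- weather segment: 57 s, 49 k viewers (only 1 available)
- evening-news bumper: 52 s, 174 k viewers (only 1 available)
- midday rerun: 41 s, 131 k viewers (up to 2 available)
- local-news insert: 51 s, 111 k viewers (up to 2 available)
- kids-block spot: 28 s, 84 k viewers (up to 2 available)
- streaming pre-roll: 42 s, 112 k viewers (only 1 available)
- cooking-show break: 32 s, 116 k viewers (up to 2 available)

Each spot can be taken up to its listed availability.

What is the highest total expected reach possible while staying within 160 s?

537

Evening-news bumper + midday rerun + 2×cooking-show break uses 157 of the 160 s and totals 537.
No other feasible combination exceeds 537.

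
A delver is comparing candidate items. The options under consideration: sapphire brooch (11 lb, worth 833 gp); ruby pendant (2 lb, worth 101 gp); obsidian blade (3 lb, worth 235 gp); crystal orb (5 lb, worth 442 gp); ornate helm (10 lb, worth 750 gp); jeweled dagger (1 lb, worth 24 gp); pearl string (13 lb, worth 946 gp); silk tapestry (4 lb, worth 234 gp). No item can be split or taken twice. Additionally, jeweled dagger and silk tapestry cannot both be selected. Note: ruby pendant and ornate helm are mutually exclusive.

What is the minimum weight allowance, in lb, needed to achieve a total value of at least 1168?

15

Need the lightest bundle worth ≥ 1168.
crystal orb + ornate helm reaches 1192 using 15 lb.
Below 15 lb the best achievable stays under 1168.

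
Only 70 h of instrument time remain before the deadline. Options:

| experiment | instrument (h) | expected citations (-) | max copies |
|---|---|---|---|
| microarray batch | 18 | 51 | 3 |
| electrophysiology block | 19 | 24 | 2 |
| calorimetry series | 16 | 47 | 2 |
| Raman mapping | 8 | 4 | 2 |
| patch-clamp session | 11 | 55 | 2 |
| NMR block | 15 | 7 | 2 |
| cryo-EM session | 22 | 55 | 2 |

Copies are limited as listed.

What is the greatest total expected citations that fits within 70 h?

220

By expected citations per h: patch-clamp session 5.00, calorimetry series 2.94, microarray batch 2.83, cryo-EM session 2.50 lead.
A density-first pass picks 2×calorimetry series + 2×Raman mapping + 2×patch-clamp session — 212 at 70 h.
The 48 h tied up in 2×calorimetry series and 2×Raman mapping is better spent on 2×cryo-EM session — total rises to 220 (66 h).
Nothing else within 70 h beats 220.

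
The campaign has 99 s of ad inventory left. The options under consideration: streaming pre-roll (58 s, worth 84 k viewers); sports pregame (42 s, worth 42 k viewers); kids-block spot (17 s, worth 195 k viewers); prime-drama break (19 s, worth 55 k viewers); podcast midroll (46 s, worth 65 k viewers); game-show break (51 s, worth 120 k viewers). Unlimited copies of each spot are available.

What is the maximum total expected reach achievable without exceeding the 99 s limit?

975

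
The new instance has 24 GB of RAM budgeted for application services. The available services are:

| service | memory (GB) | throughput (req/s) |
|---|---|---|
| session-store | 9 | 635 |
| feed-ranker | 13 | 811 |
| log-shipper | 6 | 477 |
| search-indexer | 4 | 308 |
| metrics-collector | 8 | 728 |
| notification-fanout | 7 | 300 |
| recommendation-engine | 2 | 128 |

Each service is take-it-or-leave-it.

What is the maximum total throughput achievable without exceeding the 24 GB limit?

1840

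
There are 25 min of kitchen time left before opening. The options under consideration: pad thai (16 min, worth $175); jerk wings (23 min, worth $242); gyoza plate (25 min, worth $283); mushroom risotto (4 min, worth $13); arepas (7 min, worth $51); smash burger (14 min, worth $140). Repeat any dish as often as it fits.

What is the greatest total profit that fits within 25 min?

283

Gyoza plate uses 25 of the 25 min and totals 283.
Nothing else within 25 min beats 283.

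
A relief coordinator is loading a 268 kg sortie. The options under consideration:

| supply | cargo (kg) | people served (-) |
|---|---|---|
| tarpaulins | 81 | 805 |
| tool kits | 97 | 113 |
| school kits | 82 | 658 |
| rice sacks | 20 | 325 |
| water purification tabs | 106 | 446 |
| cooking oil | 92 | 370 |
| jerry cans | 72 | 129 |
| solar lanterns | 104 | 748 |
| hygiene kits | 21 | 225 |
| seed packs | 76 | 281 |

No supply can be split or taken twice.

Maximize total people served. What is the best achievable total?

2211

A density-first pass picks tarpaulins + school kits + rice sacks + hygiene kits — 2013 at 204 kg.
The 41 kg tied up in rice sacks and hygiene kits is better spent on solar lanterns — total rises to 2211 (267 kg).
The spare 1 kg is too small for any remaining supply, and no exchange beats 2211.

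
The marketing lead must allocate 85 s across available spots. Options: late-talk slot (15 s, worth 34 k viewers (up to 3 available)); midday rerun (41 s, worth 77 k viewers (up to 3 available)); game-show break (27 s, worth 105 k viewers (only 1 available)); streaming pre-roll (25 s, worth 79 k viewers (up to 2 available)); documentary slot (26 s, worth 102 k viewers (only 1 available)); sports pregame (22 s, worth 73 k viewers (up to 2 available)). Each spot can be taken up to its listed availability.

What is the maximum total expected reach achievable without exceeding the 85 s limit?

286

A density-first pass picks game-show break + documentary slot + sports pregame — 280 at 75 s.
Replace sports pregame with streaming pre-roll: the trade gains 6 net, giving 286 at 78 s.
Nothing else within 85 s beats 286.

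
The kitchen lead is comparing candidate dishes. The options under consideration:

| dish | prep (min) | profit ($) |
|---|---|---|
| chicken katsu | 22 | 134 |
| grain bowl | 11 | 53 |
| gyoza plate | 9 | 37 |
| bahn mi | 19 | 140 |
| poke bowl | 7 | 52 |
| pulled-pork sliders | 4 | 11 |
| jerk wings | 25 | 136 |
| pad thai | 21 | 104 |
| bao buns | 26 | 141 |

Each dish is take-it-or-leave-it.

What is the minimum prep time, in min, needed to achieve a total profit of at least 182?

Minimise min subject to total profit ≥ 182.
Taking bahn mi + poke bowl gives 192 (≥ 182) for 26 min.
Below 26 min the best achievable stays under 182.

26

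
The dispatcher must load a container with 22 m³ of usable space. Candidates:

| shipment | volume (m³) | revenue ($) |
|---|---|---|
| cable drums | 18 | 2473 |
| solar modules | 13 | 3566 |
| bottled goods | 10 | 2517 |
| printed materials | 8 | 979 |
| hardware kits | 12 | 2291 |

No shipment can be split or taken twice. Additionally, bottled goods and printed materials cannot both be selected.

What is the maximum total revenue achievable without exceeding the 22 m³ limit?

4808

Filling by ratio: solar modules + printed materials for 4545, with 1 m³ left unused.
Dropping solar modules and printed materials frees 21 m³; slotting in bottled goods + hardware kits (22 m³) lifts the total to 4808 at 22 m³.
Nothing else feasible within 22 m³ beats 4808.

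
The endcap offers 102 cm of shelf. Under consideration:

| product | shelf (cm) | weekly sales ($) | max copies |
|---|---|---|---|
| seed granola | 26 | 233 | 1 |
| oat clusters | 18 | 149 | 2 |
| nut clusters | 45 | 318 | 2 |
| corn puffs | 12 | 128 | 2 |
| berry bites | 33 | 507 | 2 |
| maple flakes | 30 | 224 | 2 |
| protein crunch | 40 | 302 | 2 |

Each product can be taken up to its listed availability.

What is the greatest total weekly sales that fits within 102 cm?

Filling by ratio: 2×corn puffs + 2×berry bites for 1270, with 12 cm left unused.
Dropping 2×corn puffs frees 24 cm; slotting in 2×oat clusters (36 cm) lifts the total to 1312 at 102 cm.

1312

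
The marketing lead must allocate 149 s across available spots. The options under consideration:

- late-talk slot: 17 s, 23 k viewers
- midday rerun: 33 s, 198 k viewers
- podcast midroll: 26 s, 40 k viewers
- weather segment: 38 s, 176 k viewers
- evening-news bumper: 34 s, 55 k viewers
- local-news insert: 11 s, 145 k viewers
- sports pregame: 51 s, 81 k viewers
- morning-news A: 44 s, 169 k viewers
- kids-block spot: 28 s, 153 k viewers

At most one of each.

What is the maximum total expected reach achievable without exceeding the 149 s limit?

Taking midday rerun + weather segment + evening-news bumper + local-news insert + kids-block spot: 144 s used, 727 in expected reach.
An exhaustive check of the 512 subsets confirms 727.

727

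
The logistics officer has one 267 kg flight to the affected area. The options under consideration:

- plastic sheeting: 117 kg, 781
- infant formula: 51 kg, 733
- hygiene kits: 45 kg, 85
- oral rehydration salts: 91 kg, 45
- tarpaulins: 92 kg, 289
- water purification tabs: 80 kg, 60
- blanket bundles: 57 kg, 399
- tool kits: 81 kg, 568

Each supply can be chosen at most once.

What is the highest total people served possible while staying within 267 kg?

2082

Taking the top-ratio supplies first gives infant formula + hygiene kits + blanket bundles + tool kits for 1785 (234 kg).
Replace hygiene kits and blanket bundles with plastic sheeting: the trade gains 297 net, giving 2082 at 249 kg.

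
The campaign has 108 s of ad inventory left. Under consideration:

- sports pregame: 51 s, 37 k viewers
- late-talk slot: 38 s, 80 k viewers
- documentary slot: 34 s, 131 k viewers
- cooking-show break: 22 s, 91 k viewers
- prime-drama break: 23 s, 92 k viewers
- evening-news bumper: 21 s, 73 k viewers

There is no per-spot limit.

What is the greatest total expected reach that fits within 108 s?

By expected reach per s: cooking-show break 4.14, prime-drama break 4.00, documentary slot 3.85, evening-news bumper 3.48 lead.
Filling by ratio: 4×cooking-show break for 364, with 20 s left unused.
Replace cooking-show break with 2×evening-news bumper: the trade gains 55 net, giving 419 at 108 s.

419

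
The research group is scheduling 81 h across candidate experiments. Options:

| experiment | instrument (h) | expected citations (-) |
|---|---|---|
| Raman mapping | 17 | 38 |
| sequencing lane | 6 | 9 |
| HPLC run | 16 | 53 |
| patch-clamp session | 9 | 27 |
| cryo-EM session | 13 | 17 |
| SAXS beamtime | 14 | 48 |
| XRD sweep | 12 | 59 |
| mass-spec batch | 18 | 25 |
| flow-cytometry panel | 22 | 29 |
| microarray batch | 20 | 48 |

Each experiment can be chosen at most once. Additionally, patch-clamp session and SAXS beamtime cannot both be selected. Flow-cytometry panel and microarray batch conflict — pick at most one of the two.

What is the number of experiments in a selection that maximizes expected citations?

The maximum expected citations within 81 h is 246.
For example Raman mapping + HPLC run + SAXS beamtime + XRD sweep + microarray batch achieves it, using 79 h.
Any selection reaching 246 contains exactly 5 experiments.

5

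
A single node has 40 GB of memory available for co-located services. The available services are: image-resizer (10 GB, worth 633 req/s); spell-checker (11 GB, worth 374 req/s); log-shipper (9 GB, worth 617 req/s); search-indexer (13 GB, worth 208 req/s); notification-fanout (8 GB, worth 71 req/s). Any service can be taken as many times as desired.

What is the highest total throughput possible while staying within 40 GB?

By throughput per GB: log-shipper 68.56, image-resizer 63.30, spell-checker 34.00 lead.
Filling by ratio: 4×log-shipper for 2468, with 4 GB left unused.
The 36 GB tied up in 4×log-shipper is better spent on 4×image-resizer — total rises to 2532 (40 GB).
Nothing else within 40 GB beats 2532.

2532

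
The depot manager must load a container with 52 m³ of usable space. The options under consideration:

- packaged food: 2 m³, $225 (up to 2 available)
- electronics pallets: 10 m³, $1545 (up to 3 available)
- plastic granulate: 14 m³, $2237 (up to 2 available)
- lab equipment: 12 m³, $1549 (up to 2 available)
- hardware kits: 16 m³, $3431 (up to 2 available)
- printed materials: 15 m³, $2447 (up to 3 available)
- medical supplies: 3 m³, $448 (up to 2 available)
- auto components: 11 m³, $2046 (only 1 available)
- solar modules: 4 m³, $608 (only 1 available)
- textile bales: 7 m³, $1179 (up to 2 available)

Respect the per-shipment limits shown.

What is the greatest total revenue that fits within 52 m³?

The ratio ordering already packs tightly: packaged food + 2×hardware kits + auto components + textile bales, 52 m³, 10312.

10312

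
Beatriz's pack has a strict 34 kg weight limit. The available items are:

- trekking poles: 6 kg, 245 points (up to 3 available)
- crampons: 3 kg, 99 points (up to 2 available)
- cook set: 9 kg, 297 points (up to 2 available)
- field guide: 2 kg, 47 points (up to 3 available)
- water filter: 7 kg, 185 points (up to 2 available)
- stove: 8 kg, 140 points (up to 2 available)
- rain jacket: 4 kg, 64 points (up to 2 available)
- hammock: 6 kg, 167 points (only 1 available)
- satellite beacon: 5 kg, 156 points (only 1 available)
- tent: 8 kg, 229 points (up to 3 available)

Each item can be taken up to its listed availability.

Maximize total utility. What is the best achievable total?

1235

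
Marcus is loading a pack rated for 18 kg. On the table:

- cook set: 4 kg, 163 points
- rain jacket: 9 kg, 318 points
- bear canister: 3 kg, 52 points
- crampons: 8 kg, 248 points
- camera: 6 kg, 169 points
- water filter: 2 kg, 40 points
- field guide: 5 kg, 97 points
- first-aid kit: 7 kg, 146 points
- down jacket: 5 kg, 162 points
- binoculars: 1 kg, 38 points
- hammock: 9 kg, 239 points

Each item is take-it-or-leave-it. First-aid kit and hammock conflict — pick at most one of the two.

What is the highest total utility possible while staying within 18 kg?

643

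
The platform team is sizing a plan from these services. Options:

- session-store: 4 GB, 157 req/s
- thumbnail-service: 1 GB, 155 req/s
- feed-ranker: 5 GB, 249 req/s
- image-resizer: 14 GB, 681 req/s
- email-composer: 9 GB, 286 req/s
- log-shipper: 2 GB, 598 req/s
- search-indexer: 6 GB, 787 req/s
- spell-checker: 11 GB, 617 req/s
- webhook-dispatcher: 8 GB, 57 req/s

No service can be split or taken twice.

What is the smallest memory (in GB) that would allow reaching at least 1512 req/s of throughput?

Minimise GB subject to total throughput ≥ 1512.
thumbnail-service + log-shipper + search-indexer: 1540 throughput at 9 GB.
Any bundle with less than 9 GB falls short of 1512.

9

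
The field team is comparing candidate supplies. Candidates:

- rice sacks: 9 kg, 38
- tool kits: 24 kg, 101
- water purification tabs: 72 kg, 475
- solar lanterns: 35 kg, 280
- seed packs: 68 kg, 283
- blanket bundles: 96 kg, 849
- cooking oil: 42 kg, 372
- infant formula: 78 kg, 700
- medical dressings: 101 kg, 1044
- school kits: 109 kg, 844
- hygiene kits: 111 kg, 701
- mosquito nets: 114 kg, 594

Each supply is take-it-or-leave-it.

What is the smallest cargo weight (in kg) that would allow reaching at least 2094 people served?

221

Minimise kg subject to total people served ≥ 2094.
Taking cooking oil + infant formula + medical dressings gives 2116 (≥ 2094) for 221 kg.
Below 221 kg the best achievable stays under 2094.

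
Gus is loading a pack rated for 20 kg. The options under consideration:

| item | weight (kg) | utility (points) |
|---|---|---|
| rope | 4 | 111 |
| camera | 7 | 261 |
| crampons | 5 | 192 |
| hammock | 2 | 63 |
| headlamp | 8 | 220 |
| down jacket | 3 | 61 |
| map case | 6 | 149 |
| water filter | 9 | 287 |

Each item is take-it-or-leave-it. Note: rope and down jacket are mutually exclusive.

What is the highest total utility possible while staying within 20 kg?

By utility per kg: crampons 38.40, camera 37.29, water filter 31.89 lead.
Greedy by ratio would take rope + camera + crampons + hammock: 18 kg used, total 627.
The 6 kg tied up in rope and hammock is better spent on headlamp — total rises to 673 (20 kg).
That's the maximum — no feasible swap from here does better than 673.

673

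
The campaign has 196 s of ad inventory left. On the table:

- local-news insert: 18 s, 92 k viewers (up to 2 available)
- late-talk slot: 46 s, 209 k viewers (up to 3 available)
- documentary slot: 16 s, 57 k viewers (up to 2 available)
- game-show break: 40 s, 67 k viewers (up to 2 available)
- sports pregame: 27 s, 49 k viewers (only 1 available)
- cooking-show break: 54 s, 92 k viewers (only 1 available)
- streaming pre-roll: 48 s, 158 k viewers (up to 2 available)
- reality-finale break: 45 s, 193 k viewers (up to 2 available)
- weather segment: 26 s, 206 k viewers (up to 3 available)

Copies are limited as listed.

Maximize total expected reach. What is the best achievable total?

By expected reach per s: weather segment 7.92, local-news insert 5.11, late-talk slot 4.54 lead.
The ratio heuristic lands on 2×local-news insert + late-talk slot + 2×documentary slot + 3×weather segment (1125) but leaves 4 s idle.
The 50 s tied up in local-news insert and 2×documentary slot is better spent on late-talk slot — total rises to 1128 (188 s).
No other feasible combination exceeds 1128.

1128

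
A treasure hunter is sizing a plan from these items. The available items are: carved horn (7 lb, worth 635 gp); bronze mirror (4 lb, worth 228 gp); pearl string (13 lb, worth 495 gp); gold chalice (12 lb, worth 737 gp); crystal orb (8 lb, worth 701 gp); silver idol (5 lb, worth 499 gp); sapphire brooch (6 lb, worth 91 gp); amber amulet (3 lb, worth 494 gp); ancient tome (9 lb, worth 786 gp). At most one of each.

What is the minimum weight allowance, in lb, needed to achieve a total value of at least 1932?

Need the lightest bundle worth ≥ 1932.
Taking crystal orb + amber amulet + ancient tome gives 1981 (≥ 1932) for 20 lb.
Below 20 lb the best achievable stays under 1932.

20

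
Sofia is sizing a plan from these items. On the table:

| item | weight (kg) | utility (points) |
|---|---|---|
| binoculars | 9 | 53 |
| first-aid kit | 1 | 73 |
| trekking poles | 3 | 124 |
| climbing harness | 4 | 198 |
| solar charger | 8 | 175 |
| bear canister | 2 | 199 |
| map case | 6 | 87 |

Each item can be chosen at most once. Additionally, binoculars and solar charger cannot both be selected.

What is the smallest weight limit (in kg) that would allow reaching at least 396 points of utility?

6

Look for the lowest-weight combination reaching 396.
Taking first-aid kit + trekking poles + bear canister gives 396 (≥ 396) for 6 kg.
No combination under 6 kg hits 396.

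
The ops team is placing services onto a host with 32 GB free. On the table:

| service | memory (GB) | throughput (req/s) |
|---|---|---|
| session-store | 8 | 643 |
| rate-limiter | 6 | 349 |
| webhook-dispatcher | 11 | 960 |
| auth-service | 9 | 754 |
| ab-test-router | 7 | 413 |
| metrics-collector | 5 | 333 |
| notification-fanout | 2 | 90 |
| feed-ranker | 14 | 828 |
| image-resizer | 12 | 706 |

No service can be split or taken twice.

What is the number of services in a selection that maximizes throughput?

4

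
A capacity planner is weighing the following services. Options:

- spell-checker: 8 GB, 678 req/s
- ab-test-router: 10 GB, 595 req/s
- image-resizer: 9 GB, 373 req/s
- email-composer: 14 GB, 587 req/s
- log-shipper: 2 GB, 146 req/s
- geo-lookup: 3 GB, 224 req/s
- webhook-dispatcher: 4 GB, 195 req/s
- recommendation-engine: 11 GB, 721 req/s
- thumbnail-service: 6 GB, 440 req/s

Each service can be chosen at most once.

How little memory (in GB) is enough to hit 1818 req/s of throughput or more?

25

Need the lightest bundle worth ≥ 1818.
spell-checker + recommendation-engine + thumbnail-service: 1839 throughput at 25 GB.
Any bundle with less than 25 GB falls short of 1818.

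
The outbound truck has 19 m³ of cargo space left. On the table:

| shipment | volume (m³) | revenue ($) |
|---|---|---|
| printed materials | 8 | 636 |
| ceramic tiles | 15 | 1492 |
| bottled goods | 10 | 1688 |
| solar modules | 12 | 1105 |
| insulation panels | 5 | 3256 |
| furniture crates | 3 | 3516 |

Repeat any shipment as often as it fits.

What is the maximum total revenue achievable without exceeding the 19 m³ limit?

21096

Best packing: 6×furniture crates — 18 m³, 21096 total.
That's the maximum — no swap from here does better than 21096.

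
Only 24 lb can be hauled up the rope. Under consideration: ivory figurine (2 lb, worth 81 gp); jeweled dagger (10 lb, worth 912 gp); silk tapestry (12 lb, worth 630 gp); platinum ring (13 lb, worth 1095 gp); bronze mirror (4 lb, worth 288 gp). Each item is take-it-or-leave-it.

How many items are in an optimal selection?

2

Optimal total is 2007.
jeweled dagger + platinum ring hits 2007 at 23 lb.
Every optimal selection uses 2 items.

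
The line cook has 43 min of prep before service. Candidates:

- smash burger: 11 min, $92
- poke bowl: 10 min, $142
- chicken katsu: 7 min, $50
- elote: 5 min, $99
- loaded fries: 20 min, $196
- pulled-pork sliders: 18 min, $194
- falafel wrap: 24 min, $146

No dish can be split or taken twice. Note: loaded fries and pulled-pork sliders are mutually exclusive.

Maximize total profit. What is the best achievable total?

A density-first pass picks poke bowl + chicken katsu + elote + pulled-pork sliders — 485 at 40 min.
Dropping pulled-pork sliders frees 18 min; slotting in loaded fries (20 min) lifts the total to 487 at 42 min.

487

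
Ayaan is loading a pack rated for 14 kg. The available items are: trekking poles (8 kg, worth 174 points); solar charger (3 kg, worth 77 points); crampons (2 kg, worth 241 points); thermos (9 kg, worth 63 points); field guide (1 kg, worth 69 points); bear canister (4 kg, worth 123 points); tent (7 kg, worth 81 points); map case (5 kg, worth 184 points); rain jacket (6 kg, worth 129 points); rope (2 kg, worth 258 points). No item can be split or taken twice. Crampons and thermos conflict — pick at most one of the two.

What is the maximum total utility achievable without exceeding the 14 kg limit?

Density check — rope 129.00, crampons 120.50, field guide 69.00 are the best per kg.
Crampons + field guide + bear canister + map case + rope uses 14 of the 14 kg and totals 875.
Next best is solar charger + crampons + field guide + map case + rope at 829 (13 kg) — short by 46.

875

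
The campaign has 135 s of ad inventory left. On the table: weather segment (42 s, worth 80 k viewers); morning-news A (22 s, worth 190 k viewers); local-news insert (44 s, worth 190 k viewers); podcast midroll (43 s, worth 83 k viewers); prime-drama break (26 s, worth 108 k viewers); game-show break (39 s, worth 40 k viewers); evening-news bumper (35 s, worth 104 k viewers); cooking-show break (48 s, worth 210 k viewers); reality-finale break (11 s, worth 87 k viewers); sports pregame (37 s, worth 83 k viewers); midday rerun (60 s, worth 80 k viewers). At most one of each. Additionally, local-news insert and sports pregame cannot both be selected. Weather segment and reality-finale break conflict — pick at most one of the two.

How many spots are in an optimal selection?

The maximum expected reach within 135 s is 677.
morning-news A + local-news insert + cooking-show break + reality-finale break hits 677 at 125 s.
Every optimal selection uses 4 spots.

4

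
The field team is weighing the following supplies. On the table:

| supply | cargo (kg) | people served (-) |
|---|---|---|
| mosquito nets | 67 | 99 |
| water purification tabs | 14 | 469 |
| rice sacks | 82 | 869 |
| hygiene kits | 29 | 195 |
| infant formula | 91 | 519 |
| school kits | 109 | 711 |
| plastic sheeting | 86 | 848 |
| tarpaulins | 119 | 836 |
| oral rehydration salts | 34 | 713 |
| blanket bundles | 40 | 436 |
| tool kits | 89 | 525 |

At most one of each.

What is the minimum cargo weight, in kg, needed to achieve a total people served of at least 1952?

Need the lightest bundle worth ≥ 1952.
Taking water purification tabs + rice sacks + oral rehydration salts gives 2051 (≥ 1952) for 130 kg.
Below 130 kg the best achievable stays under 1952.

130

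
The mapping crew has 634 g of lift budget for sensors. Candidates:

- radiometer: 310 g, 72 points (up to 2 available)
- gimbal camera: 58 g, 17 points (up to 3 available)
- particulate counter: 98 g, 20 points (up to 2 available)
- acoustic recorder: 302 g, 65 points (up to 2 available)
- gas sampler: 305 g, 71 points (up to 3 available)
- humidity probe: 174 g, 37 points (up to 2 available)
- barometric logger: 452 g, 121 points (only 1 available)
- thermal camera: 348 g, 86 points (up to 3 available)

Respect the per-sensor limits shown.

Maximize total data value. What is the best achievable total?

172

The ratio ordering already packs tightly: 3×gimbal camera + barometric logger, 626 g, 172.
The spare 8 g is too small for any remaining sensor, and no exchange beats 172.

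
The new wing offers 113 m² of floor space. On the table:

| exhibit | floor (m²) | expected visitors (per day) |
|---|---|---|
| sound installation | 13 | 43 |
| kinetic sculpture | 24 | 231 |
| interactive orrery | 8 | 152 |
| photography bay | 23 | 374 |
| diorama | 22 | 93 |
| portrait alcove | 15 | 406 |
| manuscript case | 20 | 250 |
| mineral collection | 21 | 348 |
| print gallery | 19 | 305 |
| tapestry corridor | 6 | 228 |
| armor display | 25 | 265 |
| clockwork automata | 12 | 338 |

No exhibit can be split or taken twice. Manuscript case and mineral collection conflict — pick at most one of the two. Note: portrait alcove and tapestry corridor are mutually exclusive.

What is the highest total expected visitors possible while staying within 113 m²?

1976

Best packing: kinetic sculpture + interactive orrery + photography bay + mineral collection + print gallery + tapestry corridor + clockwork automata — 113 m², 1976 total.
The closest alternative, sound installation + interactive orrery + photography bay + portrait alcove + mineral collection + print gallery + clockwork automata, reaches only 1966.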